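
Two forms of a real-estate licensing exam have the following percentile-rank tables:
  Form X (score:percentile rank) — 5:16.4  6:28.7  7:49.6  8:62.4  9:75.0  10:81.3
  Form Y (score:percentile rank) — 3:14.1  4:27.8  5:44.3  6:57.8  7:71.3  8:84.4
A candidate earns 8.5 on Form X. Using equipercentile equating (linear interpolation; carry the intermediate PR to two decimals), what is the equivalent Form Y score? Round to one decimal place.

PR of 8.5 on Form X: 62.4 + (8.5 − 8)/(9 − 8) × (75.0 − 62.4) = 68.70
On Form Y, PR 68.70 falls between score 6 (PR 57.8) and 7 (PR 71.3).
Interpolate: 6 + (68.70 − 57.8)/(71.3 − 57.8) × (7 − 6) = 6.8

6.8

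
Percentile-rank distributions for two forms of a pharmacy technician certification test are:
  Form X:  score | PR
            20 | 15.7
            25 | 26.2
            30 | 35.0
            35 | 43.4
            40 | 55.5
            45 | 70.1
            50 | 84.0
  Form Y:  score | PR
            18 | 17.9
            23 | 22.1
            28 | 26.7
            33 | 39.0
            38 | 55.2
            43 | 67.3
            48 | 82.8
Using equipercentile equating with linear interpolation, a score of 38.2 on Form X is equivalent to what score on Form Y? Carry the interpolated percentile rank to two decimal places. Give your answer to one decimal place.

36.7

PR of 38.2 on Form X: 43.4 + (38.2 − 35)/(40 − 35) × (55.5 − 43.4) = 51.14
On Form Y, PR 51.14 falls between score 33 (PR 39.0) and 38 (PR 55.2).
Interpolate: 33 + (51.14 − 39.0)/(55.2 − 39.0) × (38 − 33) = 36.7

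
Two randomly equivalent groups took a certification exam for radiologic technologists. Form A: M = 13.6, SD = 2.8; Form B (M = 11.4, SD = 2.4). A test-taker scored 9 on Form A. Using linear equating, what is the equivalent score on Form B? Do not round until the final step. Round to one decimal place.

7.5

Linear equating: y = (SD_Y/SD_X)(x − M_X) + M_Y
y = (2.4/2.8)(9 − 13.6) + 11.4
y = 0.857143 × -4.6 + 11.4 = -3.9429 + 11.4 = 7.5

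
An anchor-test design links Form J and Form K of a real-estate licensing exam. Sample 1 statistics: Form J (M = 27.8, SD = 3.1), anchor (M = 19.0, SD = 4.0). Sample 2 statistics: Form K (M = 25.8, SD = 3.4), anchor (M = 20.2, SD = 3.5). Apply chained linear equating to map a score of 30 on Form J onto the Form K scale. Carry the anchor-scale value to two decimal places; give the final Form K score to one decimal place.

Form J → anchor (Sample 1): v = (4.0/3.1)(30 − 27.8) + 19.0 = 21.84
anchor → Form K (Sample 2): y = (3.4/3.5)(21.84 − 20.2) + 25.8 = 27.4

27.4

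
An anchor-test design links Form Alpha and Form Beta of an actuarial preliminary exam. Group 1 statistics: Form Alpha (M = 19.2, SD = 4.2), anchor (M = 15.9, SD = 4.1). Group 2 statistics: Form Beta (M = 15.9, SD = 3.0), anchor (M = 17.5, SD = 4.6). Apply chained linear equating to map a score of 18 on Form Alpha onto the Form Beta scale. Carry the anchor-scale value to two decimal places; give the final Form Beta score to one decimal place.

14.1

Form Alpha → anchor (Group 1): v = (4.1/4.2)(18 − 19.2) + 15.9 = 14.73
anchor → Form Beta (Group 2): y = (3.0/4.6)(14.73 − 17.5) + 15.9 = 14.1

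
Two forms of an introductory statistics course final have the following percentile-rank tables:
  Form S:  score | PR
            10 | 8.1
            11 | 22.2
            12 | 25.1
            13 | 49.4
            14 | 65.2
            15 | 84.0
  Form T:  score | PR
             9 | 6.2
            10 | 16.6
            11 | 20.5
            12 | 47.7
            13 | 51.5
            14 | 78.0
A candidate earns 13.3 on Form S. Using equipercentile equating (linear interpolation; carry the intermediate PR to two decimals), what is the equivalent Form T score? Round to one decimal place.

13.1

PR of 13.3 on Form S: 49.4 + (13.3 − 13)/(14 − 13) × (65.2 − 49.4) = 54.14
On Form T, PR 54.14 falls between score 13 (PR 51.5) and 14 (PR 78.0).
Interpolate: 13 + (54.14 − 51.5)/(78.0 − 51.5) × (14 − 13) = 13.1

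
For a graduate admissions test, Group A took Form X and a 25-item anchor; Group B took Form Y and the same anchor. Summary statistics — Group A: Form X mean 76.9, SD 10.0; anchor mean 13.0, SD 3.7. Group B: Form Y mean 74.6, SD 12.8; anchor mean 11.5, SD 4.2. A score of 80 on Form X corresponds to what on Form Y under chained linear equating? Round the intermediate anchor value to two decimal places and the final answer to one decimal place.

82.7

Form X → anchor (Group A): v = (3.7/10.0)(80 − 76.9) + 13.0 = 14.15
anchor → Form Y (Group B): y = (12.8/4.2)(14.15 − 11.5) + 74.6 = 82.7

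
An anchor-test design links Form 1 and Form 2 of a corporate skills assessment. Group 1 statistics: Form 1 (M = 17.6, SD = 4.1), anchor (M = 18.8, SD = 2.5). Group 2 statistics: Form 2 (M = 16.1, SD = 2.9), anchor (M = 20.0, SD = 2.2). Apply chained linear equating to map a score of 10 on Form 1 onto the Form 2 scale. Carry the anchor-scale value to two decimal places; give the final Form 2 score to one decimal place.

Form 1 → anchor (Group 1): v = (2.5/4.1)(10 − 17.6) + 18.8 = 14.17
anchor → Form 2 (Group 2): y = (2.9/2.2)(14.17 − 20.0) + 16.1 = 8.4

8.4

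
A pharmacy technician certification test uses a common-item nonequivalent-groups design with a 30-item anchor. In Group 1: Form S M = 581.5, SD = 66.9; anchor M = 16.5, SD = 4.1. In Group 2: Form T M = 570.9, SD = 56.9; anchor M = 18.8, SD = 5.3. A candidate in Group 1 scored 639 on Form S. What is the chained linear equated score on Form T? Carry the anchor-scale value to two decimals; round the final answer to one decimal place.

584.0

Form S → anchor (Group 1): v = (4.1/66.9)(639 − 581.5) + 16.5 = 20.02
anchor → Form T (Group 2): y = (56.9/5.3)(20.02 − 18.8) + 570.9 = 584.0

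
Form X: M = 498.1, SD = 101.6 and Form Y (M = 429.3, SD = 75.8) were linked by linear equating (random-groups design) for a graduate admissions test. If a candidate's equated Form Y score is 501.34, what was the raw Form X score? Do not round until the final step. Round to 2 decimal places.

594.66

Invert y = (SD_Y/SD_X)(x − M_X) + M_Y:
x = (SD_X/SD_Y)(y − M_Y) + M_X = (101.6/75.8)(501.34 − 429.3) + 498.1
x = 1.340369 × 72.040 + 498.1 = 594.66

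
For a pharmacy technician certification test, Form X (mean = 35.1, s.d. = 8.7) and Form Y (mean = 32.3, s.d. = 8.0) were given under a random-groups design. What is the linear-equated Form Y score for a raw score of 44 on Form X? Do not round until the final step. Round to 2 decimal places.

Linear equating: y = (SD_Y/SD_X)(x − M_X) + M_Y
y = (8.0/8.7)(44 − 35.1) + 32.3
y = 0.919540 × 8.9 + 32.3 = 8.1839 + 32.3 = 40.48

40.48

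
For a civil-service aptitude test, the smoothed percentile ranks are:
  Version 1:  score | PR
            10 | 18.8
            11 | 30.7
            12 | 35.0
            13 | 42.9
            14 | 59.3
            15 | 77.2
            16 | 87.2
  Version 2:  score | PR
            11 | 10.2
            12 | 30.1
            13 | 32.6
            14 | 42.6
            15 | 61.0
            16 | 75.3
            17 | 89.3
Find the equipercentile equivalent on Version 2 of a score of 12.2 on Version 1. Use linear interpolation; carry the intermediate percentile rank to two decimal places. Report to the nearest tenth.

PR of 12.2 on Version 1: 35.0 + (12.2 − 12)/(13 − 12) × (42.9 − 35.0) = 36.58
On Version 2, PR 36.58 falls between score 13 (PR 32.6) and 14 (PR 42.6).
Interpolate: 13 + (36.58 − 32.6)/(42.6 − 32.6) × (14 − 13) = 13.4

13.4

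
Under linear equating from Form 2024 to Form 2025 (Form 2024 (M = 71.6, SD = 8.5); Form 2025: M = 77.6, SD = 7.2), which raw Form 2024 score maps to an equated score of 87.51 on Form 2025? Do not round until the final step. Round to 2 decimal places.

Invert y = (SD_Y/SD_X)(x − M_X) + M_Y:
x = (SD_X/SD_Y)(y − M_Y) + M_X = (8.5/7.2)(87.51 − 77.6) + 71.6
x = 1.180556 × 9.910 + 71.6 = 83.30

83.30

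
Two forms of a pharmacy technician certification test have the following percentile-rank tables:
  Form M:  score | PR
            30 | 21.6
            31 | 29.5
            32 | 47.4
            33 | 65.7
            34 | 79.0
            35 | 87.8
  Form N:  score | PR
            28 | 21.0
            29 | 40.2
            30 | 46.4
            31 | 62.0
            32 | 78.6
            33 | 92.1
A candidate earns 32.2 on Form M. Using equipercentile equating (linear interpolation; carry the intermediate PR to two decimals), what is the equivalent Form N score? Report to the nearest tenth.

30.3

PR of 32.2 on Form M: 47.4 + (32.2 − 32)/(33 − 32) × (65.7 − 47.4) = 51.06
On Form N, PR 51.06 falls between score 30 (PR 46.4) and 31 (PR 62.0).
Interpolate: 30 + (51.06 − 46.4)/(62.0 − 46.4) × (31 − 30) = 30.3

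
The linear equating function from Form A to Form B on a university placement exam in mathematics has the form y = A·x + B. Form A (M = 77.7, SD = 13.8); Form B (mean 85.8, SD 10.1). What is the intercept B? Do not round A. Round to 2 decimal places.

A = SD_Y / SD_X = 10.1 / 13.8 = 0.731884
B = M_Y − A·M_X = 85.8 − 0.731884 × 77.7 = 28.93

28.93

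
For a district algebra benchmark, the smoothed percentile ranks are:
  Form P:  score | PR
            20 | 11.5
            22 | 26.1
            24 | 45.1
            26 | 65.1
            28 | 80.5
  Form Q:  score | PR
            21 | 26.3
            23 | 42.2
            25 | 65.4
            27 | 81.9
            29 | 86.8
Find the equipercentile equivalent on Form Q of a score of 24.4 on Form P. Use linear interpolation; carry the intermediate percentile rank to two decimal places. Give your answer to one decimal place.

PR of 24.4 on Form P: 45.1 + (24.4 − 24)/(26 − 24) × (65.1 − 45.1) = 49.10
On Form Q, PR 49.10 falls between score 23 (PR 42.2) and 25 (PR 65.4).
Interpolate: 23 + (49.10 − 42.2)/(65.4 − 42.2) × (25 − 23) = 23.6

23.6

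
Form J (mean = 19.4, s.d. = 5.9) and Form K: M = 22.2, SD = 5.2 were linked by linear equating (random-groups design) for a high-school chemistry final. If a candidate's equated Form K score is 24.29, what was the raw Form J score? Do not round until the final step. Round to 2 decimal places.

Invert y = (SD_Y/SD_X)(x − M_X) + M_Y:
x = (SD_X/SD_Y)(y − M_Y) + M_X = (5.9/5.2)(24.29 − 22.2) + 19.4
x = 1.134615 × 2.090 + 19.4 = 21.77

21.77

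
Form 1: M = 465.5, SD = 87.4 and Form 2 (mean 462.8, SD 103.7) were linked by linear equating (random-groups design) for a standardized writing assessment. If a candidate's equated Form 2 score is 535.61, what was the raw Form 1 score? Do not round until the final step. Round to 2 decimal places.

526.87

Invert y = (SD_Y/SD_X)(x − M_X) + M_Y:
x = (SD_X/SD_Y)(y − M_Y) + M_X = (87.4/103.7)(535.61 − 462.8) + 465.5
x = 0.842816 × 72.810 + 465.5 = 526.87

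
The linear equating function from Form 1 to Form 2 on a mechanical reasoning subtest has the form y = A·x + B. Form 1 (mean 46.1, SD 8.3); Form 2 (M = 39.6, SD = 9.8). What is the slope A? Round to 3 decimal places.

1.181

A = SD_Y / SD_X = 9.8 / 8.3 = 1.181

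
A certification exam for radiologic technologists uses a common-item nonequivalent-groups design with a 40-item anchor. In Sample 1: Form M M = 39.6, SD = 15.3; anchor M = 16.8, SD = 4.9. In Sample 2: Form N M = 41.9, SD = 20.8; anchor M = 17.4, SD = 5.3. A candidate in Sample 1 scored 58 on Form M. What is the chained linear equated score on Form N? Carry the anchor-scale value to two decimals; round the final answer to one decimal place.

62.7

Form M → anchor (Sample 1): v = (4.9/15.3)(58 − 39.6) + 16.8 = 22.69
anchor → Form N (Sample 2): y = (20.8/5.3)(22.69 − 17.4) + 41.9 = 62.7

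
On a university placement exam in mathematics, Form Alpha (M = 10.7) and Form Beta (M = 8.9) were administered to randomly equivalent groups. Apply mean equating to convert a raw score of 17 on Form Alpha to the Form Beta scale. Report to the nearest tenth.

Mean equating: y = x + (M_Y − M_X) = 17 + (8.9 − 10.7) = 15.2

15.2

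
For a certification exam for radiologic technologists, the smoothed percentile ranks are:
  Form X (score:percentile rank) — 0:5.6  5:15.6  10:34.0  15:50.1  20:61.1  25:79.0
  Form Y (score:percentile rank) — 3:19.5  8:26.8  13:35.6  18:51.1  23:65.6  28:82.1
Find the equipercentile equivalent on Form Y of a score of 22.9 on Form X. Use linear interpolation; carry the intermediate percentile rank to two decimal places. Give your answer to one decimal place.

24.8

PR of 22.9 on Form X: 61.1 + (22.9 − 20)/(25 − 20) × (79.0 − 61.1) = 71.48
On Form Y, PR 71.48 falls between score 23 (PR 65.6) and 28 (PR 82.1).
Interpolate: 23 + (71.48 − 65.6)/(82.1 − 65.6) × (28 − 23) = 24.8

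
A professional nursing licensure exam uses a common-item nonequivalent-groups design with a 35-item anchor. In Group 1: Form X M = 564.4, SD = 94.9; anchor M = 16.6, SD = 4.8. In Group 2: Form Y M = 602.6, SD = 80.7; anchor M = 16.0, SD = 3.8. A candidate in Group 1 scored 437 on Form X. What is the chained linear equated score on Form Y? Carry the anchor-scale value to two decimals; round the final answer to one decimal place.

478.6

Form X → anchor (Group 1): v = (4.8/94.9)(437 − 564.4) + 16.6 = 10.16
anchor → Form Y (Group 2): y = (80.7/3.8)(10.16 − 16.0) + 602.6 = 478.6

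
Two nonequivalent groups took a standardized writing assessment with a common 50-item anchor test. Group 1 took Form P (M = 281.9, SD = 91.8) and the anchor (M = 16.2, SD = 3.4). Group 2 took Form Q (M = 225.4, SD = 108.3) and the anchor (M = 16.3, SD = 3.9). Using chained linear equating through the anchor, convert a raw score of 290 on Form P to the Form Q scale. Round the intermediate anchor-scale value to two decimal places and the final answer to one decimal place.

Form P → anchor (Group 1): v = (3.4/91.8)(290 − 281.9) + 16.2 = 16.50
anchor → Form Q (Group 2): y = (108.3/3.9)(16.50 − 16.3) + 225.4 = 231.0

231.0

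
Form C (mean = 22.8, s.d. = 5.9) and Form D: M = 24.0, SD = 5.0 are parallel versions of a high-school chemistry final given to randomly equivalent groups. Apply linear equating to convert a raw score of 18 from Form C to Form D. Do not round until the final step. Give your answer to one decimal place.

19.9

Linear equating: y = (SD_Y/SD_X)(x − M_X) + M_Y
y = (5.0/5.9)(18 − 22.8) + 24.0
y = 0.847458 × -4.8 + 24.0 = -4.0678 + 24.0 = 19.9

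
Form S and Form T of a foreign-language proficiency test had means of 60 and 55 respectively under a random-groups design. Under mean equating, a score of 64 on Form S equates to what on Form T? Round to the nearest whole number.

59

Mean equating: y = x + (M_Y − M_X) = 64 + (55 − 60) = 59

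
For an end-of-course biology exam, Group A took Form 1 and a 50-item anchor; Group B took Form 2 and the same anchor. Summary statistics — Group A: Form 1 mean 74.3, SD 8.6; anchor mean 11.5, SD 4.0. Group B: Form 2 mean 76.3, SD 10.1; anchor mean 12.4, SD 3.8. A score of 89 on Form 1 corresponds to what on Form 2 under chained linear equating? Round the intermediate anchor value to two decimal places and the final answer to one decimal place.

92.1

Form 1 → anchor (Group A): v = (4.0/8.6)(89 − 74.3) + 11.5 = 18.34
anchor → Form 2 (Group B): y = (10.1/3.8)(18.34 − 12.4) + 76.3 = 92.1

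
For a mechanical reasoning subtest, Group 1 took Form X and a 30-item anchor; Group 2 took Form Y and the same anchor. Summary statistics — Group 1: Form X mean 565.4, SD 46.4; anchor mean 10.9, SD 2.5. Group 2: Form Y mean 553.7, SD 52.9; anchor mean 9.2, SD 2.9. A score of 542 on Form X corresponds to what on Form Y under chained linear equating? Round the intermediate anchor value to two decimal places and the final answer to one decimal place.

Form X → anchor (Group 1): v = (2.5/46.4)(542 − 565.4) + 10.9 = 9.64
anchor → Form Y (Group 2): y = (52.9/2.9)(9.64 − 9.2) + 553.7 = 561.7

561.7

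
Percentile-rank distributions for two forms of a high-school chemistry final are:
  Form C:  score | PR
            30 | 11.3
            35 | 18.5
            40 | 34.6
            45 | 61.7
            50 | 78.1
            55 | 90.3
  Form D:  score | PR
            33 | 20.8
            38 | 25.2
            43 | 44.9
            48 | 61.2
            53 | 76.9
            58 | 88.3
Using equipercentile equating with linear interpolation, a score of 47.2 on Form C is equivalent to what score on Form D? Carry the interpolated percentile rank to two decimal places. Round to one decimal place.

50.5

PR of 47.2 on Form C: 61.7 + (47.2 − 45)/(50 − 45) × (78.1 − 61.7) = 68.92
On Form D, PR 68.92 falls between score 48 (PR 61.2) and 53 (PR 76.9).
Interpolate: 48 + (68.92 − 61.2)/(76.9 − 61.2) × (53 − 48) = 50.5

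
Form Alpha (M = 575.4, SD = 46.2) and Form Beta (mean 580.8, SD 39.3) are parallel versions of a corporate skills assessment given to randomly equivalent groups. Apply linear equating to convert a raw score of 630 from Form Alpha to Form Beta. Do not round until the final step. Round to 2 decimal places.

Linear equating: y = (SD_Y/SD_X)(x − M_X) + M_Y
y = (39.3/46.2)(630 − 575.4) + 580.8
y = 0.850649 × 54.6 + 580.8 = 46.4455 + 580.8 = 627.25

627.25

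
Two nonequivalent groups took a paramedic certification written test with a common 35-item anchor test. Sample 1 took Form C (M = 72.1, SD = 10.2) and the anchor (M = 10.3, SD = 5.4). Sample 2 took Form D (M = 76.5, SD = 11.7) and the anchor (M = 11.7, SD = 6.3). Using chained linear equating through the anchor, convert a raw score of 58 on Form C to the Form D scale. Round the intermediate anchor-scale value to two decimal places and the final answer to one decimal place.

Form C → anchor (Sample 1): v = (5.4/10.2)(58 − 72.1) + 10.3 = 2.84
anchor → Form D (Sample 2): y = (11.7/6.3)(2.84 − 11.7) + 76.5 = 60.0

60.0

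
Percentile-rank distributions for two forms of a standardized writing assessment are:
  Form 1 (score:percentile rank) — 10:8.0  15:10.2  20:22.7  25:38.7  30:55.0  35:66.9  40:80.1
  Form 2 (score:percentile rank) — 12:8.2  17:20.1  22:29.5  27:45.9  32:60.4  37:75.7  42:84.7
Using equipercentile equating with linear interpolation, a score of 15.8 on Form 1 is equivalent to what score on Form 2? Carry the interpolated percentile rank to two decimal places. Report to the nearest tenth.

PR of 15.8 on Form 1: 10.2 + (15.8 − 15)/(20 − 15) × (22.7 − 10.2) = 12.20
On Form 2, PR 12.20 falls between score 12 (PR 8.2) and 17 (PR 20.1).
Interpolate: 12 + (12.20 − 8.2)/(20.1 − 8.2) × (17 − 12) = 13.7

13.7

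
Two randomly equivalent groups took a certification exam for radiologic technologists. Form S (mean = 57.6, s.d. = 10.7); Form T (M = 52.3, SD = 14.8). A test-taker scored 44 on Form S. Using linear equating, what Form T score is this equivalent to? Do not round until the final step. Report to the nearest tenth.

Linear equating: y = (SD_Y/SD_X)(x − M_X) + M_Y
y = (14.8/10.7)(44 − 57.6) + 52.3
y = 1.383178 × -13.6 + 52.3 = -18.8112 + 52.3 = 33.5

33.5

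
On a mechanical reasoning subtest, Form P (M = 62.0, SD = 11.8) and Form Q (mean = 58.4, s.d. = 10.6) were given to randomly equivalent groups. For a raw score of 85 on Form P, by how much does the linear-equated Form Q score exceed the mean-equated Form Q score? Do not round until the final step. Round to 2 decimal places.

-2.34

Mean-equated: 85 + (58.4 − 62.0) = 81.40
Linear-equated: (10.6/11.8)(85 − 62.0) + 58.4 = 79.061
Difference = 79.061 − 81.40 = -2.34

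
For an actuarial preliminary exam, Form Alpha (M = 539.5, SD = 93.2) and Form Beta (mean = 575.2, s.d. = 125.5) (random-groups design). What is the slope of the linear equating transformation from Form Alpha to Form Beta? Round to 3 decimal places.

1.347

A = SD_Y / SD_X = 125.5 / 93.2 = 1.347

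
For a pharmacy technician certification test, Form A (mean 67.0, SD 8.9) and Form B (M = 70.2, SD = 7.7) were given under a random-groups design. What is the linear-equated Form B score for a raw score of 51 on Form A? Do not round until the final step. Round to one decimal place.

Linear equating: y = (SD_Y/SD_X)(x − M_X) + M_Y
y = (7.7/8.9)(51 − 67.0) + 70.2
y = 0.865169 × -16.0 + 70.2 = -13.8427 + 70.2 = 56.4

56.4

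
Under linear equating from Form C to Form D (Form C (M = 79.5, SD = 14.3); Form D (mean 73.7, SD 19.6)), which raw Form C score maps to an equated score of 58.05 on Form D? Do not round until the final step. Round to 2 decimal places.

68.08

Invert y = (SD_Y/SD_X)(x − M_X) + M_Y:
x = (SD_X/SD_Y)(y − M_Y) + M_X = (14.3/19.6)(58.05 − 73.7) + 79.5
x = 0.729592 × -15.650 + 79.5 = 68.08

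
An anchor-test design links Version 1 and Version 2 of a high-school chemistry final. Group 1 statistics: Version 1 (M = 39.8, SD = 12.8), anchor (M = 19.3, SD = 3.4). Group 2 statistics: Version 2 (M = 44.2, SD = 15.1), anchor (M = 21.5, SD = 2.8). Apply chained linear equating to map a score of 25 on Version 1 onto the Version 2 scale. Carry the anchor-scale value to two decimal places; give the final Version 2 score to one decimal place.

11.1

Version 1 → anchor (Group 1): v = (3.4/12.8)(25 − 39.8) + 19.3 = 15.37
anchor → Version 2 (Group 2): y = (15.1/2.8)(15.37 − 21.5) + 44.2 = 11.1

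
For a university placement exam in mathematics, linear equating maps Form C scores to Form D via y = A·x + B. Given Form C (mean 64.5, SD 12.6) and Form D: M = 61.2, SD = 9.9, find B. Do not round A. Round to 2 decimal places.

A = SD_Y / SD_X = 9.9 / 12.6 = 0.785714
B = M_Y − A·M_X = 61.2 − 0.785714 × 64.5 = 10.52

10.52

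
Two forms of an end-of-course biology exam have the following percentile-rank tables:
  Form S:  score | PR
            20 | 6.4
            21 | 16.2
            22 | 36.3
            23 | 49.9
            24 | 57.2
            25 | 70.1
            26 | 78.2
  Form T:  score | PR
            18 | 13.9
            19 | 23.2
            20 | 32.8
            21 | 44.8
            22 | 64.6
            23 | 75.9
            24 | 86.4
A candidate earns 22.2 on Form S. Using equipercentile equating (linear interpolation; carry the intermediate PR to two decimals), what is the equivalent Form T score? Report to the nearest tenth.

20.5

PR of 22.2 on Form S: 36.3 + (22.2 − 22)/(23 − 22) × (49.9 − 36.3) = 39.02
On Form T, PR 39.02 falls between score 20 (PR 32.8) and 21 (PR 44.8).
Interpolate: 20 + (39.02 − 32.8)/(44.8 − 32.8) × (21 − 20) = 20.5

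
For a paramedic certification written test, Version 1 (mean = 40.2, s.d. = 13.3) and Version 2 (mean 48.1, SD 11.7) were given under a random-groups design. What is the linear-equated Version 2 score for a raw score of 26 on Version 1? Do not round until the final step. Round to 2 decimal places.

35.61

Linear equating: y = (SD_Y/SD_X)(x − M_X) + M_Y
y = (11.7/13.3)(26 − 40.2) + 48.1
y = 0.879699 × -14.2 + 48.1 = -12.4917 + 48.1 = 35.61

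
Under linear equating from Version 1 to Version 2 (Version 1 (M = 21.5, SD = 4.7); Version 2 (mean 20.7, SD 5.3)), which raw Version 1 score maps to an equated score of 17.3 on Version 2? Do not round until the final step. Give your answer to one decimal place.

Invert y = (SD_Y/SD_X)(x − M_X) + M_Y:
x = (SD_X/SD_Y)(y − M_Y) + M_X = (4.7/5.3)(17.3 − 20.7) + 21.5
x = 0.886792 × -3.400 + 21.5 = 18.5

18.5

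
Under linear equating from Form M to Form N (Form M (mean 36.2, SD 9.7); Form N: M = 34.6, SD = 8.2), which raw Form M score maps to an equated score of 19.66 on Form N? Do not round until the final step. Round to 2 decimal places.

18.53

Invert y = (SD_Y/SD_X)(x − M_X) + M_Y:
x = (SD_X/SD_Y)(y − M_Y) + M_X = (9.7/8.2)(19.66 − 34.6) + 36.2
x = 1.182927 × -14.940 + 36.2 = 18.53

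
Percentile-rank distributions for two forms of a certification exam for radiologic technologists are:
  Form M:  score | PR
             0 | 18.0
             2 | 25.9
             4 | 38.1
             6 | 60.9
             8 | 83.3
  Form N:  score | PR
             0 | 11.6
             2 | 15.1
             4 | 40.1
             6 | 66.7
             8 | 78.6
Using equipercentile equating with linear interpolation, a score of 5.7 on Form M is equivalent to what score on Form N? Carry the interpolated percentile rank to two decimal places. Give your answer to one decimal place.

PR of 5.7 on Form M: 38.1 + (5.7 − 4)/(6 − 4) × (60.9 − 38.1) = 57.48
On Form N, PR 57.48 falls between score 4 (PR 40.1) and 6 (PR 66.7).
Interpolate: 4 + (57.48 − 40.1)/(66.7 − 40.1) × (6 − 4) = 5.3

5.3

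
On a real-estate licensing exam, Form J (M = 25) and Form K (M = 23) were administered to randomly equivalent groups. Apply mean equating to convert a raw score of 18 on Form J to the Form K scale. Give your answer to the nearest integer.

Mean equating: y = x + (M_Y − M_X) = 18 + (23 − 25) = 16

16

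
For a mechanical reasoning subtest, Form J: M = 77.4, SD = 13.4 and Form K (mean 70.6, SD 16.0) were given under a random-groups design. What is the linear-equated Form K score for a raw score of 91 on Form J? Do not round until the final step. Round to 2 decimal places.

Linear equating: y = (SD_Y/SD_X)(x − M_X) + M_Y
y = (16.0/13.4)(91 − 77.4) + 70.6
y = 1.194030 × 13.6 + 70.6 = 16.2388 + 70.6 = 86.84

86.84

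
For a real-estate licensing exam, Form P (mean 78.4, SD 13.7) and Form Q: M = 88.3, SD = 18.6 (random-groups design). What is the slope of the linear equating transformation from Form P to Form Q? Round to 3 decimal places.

A = SD_Y / SD_X = 18.6 / 13.7 = 1.358

1.358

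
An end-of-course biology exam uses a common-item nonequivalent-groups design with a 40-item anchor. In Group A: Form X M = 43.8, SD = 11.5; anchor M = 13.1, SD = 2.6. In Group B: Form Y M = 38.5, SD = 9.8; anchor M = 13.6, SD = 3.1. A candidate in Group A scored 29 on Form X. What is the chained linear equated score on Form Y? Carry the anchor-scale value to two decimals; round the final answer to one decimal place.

Form X → anchor (Group A): v = (2.6/11.5)(29 − 43.8) + 13.1 = 9.75
anchor → Form Y (Group B): y = (9.8/3.1)(9.75 − 13.6) + 38.5 = 26.3

26.3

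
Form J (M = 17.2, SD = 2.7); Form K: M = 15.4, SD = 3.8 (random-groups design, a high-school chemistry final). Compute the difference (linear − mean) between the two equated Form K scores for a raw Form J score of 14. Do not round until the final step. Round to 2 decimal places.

Mean-equated: 14 + (15.4 − 17.2) = 12.20
Linear-equated: (3.8/2.7)(14 − 17.2) + 15.4 = 10.896
Difference = 10.896 − 12.20 = -1.30

-1.30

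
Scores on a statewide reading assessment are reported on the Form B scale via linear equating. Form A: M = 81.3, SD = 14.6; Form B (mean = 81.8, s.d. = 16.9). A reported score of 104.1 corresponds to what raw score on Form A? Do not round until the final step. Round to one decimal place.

100.6

Invert y = (SD_Y/SD_X)(x − M_X) + M_Y:
x = (SD_X/SD_Y)(y − M_Y) + M_X = (14.6/16.9)(104.1 − 81.8) + 81.3
x = 0.863905 × 22.300 + 81.3 = 100.6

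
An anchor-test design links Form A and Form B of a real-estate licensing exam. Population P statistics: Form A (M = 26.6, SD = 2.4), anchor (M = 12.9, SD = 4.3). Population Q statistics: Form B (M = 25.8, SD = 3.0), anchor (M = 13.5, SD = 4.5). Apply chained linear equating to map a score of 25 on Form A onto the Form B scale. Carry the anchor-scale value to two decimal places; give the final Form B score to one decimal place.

Form A → anchor (Population P): v = (4.3/2.4)(25 − 26.6) + 12.9 = 10.03
anchor → Form B (Population Q): y = (3.0/4.5)(10.03 − 13.5) + 25.8 = 23.5

23.5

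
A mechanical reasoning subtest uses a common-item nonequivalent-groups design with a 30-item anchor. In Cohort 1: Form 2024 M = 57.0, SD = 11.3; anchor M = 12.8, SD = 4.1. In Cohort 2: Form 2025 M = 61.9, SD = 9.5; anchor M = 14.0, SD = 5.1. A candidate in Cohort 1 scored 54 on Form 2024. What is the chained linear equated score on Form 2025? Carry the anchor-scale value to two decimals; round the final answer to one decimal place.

57.6

Form 2024 → anchor (Cohort 1): v = (4.1/11.3)(54 − 57.0) + 12.8 = 11.71
anchor → Form 2025 (Cohort 2): y = (9.5/5.1)(11.71 − 14.0) + 61.9 = 57.6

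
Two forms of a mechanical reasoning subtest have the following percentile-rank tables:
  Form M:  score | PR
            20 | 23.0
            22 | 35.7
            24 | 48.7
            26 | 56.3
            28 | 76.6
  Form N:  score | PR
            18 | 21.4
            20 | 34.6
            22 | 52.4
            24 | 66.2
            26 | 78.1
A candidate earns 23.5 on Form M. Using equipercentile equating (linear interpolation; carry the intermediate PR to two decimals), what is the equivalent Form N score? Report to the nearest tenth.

PR of 23.5 on Form M: 35.7 + (23.5 − 22)/(24 − 22) × (48.7 − 35.7) = 45.45
On Form N, PR 45.45 falls between score 20 (PR 34.6) and 22 (PR 52.4).
Interpolate: 20 + (45.45 − 34.6)/(52.4 − 34.6) × (22 − 20) = 21.2

21.2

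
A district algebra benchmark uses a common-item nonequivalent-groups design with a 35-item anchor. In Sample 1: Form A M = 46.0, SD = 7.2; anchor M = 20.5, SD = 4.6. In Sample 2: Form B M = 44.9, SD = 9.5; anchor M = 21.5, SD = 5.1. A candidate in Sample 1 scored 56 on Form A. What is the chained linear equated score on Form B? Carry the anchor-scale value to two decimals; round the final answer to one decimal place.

54.9

Form A → anchor (Sample 1): v = (4.6/7.2)(56 − 46.0) + 20.5 = 26.89
anchor → Form B (Sample 2): y = (9.5/5.1)(26.89 − 21.5) + 44.9 = 54.9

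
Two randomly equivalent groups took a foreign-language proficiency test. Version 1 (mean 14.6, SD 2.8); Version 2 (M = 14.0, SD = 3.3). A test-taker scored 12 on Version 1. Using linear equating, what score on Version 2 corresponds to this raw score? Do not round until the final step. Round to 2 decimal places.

Linear equating: y = (SD_Y/SD_X)(x − M_X) + M_Y
y = (3.3/2.8)(12 − 14.6) + 14.0
y = 1.178571 × -2.6 + 14.0 = -3.0643 + 14.0 = 10.94

10.94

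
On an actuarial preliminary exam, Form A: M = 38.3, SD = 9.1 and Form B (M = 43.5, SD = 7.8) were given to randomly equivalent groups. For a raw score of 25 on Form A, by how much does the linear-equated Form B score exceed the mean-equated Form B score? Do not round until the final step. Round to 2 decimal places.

Mean-equated: 25 + (43.5 − 38.3) = 30.20
Linear-equated: (7.8/9.1)(25 − 38.3) + 43.5 = 32.100
Difference = 32.100 − 30.20 = 1.90

1.90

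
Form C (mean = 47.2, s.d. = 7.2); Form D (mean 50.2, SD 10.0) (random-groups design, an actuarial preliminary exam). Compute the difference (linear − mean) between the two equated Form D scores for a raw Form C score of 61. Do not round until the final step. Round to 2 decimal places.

5.37

Mean-equated: 61 + (50.2 − 47.2) = 64.00
Linear-equated: (10.0/7.2)(61 − 47.2) + 50.2 = 69.367
Difference = 69.367 − 64.00 = 5.37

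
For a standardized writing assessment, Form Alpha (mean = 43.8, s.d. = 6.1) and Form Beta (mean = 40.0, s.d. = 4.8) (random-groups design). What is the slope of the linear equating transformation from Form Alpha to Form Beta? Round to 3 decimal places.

0.787

A = SD_Y / SD_X = 4.8 / 6.1 = 0.787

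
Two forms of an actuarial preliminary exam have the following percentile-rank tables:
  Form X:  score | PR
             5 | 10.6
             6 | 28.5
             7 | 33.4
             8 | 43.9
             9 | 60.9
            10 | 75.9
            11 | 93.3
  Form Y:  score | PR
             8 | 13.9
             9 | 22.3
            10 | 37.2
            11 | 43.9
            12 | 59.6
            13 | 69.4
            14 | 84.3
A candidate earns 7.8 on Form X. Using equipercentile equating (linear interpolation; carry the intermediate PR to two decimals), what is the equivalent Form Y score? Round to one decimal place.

10.7

PR of 7.8 on Form X: 33.4 + (7.8 − 7)/(8 − 7) × (43.9 − 33.4) = 41.80
On Form Y, PR 41.80 falls between score 10 (PR 37.2) and 11 (PR 43.9).
Interpolate: 10 + (41.80 − 37.2)/(43.9 − 37.2) × (11 − 10) = 10.7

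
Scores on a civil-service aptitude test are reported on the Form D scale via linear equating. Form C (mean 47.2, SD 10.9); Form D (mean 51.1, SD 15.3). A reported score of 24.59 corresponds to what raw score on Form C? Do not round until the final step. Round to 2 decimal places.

28.31

Invert y = (SD_Y/SD_X)(x − M_X) + M_Y:
x = (SD_X/SD_Y)(y − M_Y) + M_X = (10.9/15.3)(24.59 − 51.1) + 47.2
x = 0.712418 × -26.510 + 47.2 = 28.31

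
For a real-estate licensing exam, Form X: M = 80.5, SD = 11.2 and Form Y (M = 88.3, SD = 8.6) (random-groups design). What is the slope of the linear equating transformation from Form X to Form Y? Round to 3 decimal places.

A = SD_Y / SD_X = 8.6 / 11.2 = 0.768

0.768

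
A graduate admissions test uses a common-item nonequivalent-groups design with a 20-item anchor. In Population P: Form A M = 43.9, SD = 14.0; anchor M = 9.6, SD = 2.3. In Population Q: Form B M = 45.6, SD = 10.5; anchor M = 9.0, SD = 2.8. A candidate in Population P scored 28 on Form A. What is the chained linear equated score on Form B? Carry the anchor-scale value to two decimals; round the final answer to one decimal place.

Form A → anchor (Population P): v = (2.3/14.0)(28 − 43.9) + 9.6 = 6.99
anchor → Form B (Population Q): y = (10.5/2.8)(6.99 − 9.0) + 45.6 = 38.1

38.1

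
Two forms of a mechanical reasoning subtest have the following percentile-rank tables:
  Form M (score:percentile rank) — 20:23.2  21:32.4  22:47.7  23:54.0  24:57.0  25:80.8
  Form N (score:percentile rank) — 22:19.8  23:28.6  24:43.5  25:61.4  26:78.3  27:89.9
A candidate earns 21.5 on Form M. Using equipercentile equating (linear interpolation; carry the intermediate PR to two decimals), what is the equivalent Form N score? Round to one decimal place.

23.8

PR of 21.5 on Form M: 32.4 + (21.5 − 21)/(22 − 21) × (47.7 − 32.4) = 40.05
On Form N, PR 40.05 falls between score 23 (PR 28.6) and 24 (PR 43.5).
Interpolate: 23 + (40.05 − 28.6)/(43.5 − 28.6) × (24 − 23) = 23.8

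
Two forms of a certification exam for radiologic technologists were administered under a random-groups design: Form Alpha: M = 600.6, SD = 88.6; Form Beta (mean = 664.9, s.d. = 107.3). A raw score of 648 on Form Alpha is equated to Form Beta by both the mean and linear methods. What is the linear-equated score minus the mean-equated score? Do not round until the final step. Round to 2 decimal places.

10.00

Mean-equated: 648 + (664.9 − 600.6) = 712.30
Linear-equated: (107.3/88.6)(648 − 600.6) + 664.9 = 722.304
Difference = 722.304 − 712.30 = 10.00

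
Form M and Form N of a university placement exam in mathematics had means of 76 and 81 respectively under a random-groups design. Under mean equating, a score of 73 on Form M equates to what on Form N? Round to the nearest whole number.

Mean equating: y = x + (M_Y − M_X) = 73 + (81 − 76) = 78

78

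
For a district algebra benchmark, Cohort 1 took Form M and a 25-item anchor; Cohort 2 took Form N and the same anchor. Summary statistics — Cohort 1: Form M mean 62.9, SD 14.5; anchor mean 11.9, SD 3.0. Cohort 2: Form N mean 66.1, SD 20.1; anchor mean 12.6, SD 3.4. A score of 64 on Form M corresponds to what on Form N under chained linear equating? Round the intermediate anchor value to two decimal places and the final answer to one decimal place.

63.3

Form M → anchor (Cohort 1): v = (3.0/14.5)(64 − 62.9) + 11.9 = 12.13
anchor → Form N (Cohort 2): y = (20.1/3.4)(12.13 − 12.6) + 66.1 = 63.3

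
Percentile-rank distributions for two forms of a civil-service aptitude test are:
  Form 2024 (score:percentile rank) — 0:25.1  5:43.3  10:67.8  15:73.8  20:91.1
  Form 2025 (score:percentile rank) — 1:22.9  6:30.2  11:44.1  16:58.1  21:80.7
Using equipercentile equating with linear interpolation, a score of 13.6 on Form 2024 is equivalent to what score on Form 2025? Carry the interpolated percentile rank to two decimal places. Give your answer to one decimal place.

PR of 13.6 on Form 2024: 67.8 + (13.6 − 10)/(15 − 10) × (73.8 − 67.8) = 72.12
On Form 2025, PR 72.12 falls between score 16 (PR 58.1) and 21 (PR 80.7).
Interpolate: 16 + (72.12 − 58.1)/(80.7 − 58.1) × (21 − 16) = 19.1

19.1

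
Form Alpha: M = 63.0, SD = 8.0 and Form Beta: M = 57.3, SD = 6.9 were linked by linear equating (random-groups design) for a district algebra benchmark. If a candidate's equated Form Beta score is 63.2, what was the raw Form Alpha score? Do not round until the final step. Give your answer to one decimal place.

Invert y = (SD_Y/SD_X)(x − M_X) + M_Y:
x = (SD_X/SD_Y)(y − M_Y) + M_X = (8.0/6.9)(63.2 − 57.3) + 63.0
x = 1.159420 × 5.900 + 63.0 = 69.8

69.8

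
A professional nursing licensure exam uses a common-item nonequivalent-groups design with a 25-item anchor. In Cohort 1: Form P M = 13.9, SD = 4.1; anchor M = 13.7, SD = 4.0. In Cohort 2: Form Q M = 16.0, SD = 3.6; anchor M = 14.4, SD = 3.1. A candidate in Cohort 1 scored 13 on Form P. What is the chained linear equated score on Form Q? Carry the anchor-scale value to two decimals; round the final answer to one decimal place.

Form P → anchor (Cohort 1): v = (4.0/4.1)(13 − 13.9) + 13.7 = 12.82
anchor → Form Q (Cohort 2): y = (3.6/3.1)(12.82 − 14.4) + 16.0 = 14.2

14.2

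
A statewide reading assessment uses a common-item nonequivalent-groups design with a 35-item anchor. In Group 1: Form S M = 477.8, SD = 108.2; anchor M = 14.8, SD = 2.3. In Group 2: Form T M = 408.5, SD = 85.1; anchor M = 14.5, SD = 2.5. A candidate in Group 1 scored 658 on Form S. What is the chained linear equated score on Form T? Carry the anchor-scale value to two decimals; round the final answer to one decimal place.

549.1

Form S → anchor (Group 1): v = (2.3/108.2)(658 − 477.8) + 14.8 = 18.63
anchor → Form T (Group 2): y = (85.1/2.5)(18.63 − 14.5) + 408.5 = 549.1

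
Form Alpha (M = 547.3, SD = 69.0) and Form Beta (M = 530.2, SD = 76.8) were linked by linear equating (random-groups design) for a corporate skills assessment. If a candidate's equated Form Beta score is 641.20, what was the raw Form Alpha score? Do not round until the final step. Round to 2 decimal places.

Invert y = (SD_Y/SD_X)(x − M_X) + M_Y:
x = (SD_X/SD_Y)(y − M_Y) + M_X = (69.0/76.8)(641.20 − 530.2) + 547.3
x = 0.898438 × 111.000 + 547.3 = 647.03

647.03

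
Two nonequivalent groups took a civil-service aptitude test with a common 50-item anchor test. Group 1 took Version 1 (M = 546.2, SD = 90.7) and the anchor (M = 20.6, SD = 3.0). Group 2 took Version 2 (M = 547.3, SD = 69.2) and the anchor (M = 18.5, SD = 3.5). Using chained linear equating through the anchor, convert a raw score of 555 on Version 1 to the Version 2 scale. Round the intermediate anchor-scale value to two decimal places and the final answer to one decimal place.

Version 1 → anchor (Group 1): v = (3.0/90.7)(555 − 546.2) + 20.6 = 20.89
anchor → Version 2 (Group 2): y = (69.2/3.5)(20.89 − 18.5) + 547.3 = 594.6

594.6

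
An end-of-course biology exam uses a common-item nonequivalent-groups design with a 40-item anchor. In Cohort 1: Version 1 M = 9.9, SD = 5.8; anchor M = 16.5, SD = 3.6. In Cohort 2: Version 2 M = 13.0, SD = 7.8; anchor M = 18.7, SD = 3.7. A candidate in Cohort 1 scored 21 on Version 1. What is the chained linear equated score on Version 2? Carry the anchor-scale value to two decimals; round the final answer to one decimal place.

22.9

Version 1 → anchor (Cohort 1): v = (3.6/5.8)(21 − 9.9) + 16.5 = 23.39
anchor → Version 2 (Cohort 2): y = (7.8/3.7)(23.39 − 18.7) + 13.0 = 22.9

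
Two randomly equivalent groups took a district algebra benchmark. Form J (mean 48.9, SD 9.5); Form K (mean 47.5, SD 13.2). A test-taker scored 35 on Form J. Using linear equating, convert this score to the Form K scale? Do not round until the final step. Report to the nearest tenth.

Linear equating: y = (SD_Y/SD_X)(x − M_X) + M_Y
y = (13.2/9.5)(35 − 48.9) + 47.5
y = 1.389474 × -13.9 + 47.5 = -19.3137 + 47.5 = 28.2

28.2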